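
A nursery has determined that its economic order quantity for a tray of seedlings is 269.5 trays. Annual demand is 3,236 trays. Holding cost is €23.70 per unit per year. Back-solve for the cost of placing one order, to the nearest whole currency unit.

S ≈ €266

Invert the EOQ relation Q*² = 2DS/H.
From Q* = √(2DS/H): S = Q*²H / (2D) = 269.5² × 23.7 / (2 × 3,236) = 265.9668.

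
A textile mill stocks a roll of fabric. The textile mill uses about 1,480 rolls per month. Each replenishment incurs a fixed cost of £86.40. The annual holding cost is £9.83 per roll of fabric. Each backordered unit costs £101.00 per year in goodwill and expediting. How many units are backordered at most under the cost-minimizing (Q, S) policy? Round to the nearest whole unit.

Annual demand D = 1,480 × 12 = 17,760.
With planned backorders, Q* = √(2DS/H) · √((H+B)/B).
√(2DS/H) = √(2 × 17,760 × 86.4 / 9.83) = 558.749.
√((H+B)/B) = √((9.83+101)/101) = 1.0475.
Q* ≈ 585.308.
S* = Q* · H/(H+B) = 585.308 × 9.83/110.83 ≈ 51.914.

S* ≈ 52 rolls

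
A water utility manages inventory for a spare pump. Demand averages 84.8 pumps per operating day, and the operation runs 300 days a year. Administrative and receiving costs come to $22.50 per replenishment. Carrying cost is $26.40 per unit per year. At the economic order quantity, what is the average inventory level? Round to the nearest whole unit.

Average inventory ≈ 104 pumps

Annual demand D = 84.8 × 300 = 25,440.
EOQ = √(2DS/H) = √(2 × 25,440 × 22.5 / 26.4) ≈ 208.24.
Average inventory = Q*/2 ≈ 208.24 / 2 = 104.120.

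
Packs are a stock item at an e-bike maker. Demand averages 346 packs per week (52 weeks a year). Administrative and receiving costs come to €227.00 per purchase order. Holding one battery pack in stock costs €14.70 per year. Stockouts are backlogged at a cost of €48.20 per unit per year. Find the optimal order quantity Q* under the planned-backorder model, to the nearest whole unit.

Annual demand D = 346 × 52 = 17,992.
With planned backorders, Q* = √(2DS/H) · √((H+B)/B).
√(2DS/H) = √(2 × 17,992 × 227 / 14.7) = 745.434.
√((H+B)/B) = √((14.7+48.2)/48.2) = 1.1424.
Q* ≈ 851.551.

Q* ≈ 852 packs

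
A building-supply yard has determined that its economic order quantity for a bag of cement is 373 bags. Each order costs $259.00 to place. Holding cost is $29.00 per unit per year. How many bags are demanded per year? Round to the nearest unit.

D ≈ 7,789 bags per year

The basic EOQ model gives Q* = √(2DS/H); rearrange for the unknown.
From Q* = √(2DS/H): D = Q*²H / (2S) = 373² × 29 / (2 × 259) = 7789.075.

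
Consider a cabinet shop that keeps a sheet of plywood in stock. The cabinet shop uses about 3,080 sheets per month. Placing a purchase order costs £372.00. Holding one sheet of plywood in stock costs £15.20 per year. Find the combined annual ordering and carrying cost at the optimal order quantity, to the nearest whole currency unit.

TC* ≈ £20,444

Annual demand D = 3,080 × 12 = 36,960.
The optimal lot size = √(2DS/H) = √(2 × 36,960 × 372 / 15.2) ≈ 1345.03.
At the optimum the two cost components are equal, so total cost = 2·(Q*/2)H = Q*·H.
Minimum total = √(2DSH) = √(2 × 36,960 × 372 × 15.2) ≈ 20444.394.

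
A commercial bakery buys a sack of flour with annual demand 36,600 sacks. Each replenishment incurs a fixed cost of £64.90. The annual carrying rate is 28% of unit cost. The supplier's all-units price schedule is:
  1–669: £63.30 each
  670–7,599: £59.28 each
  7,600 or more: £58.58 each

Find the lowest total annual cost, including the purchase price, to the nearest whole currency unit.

Holding cost per unit per year at price C is H = 0.28·C.
Candidates are each tier's EOQ (if it falls in that tier) and each price-break quantity.
EOQ at £63.30 = 517.7 (feasible in tier 1): TC = 36,600×£63.30 + (36,600/517.7)×64.9 + (517.7/2)×0.28×£63.30 = £2,325,956.11.
EOQ at £59.28 = 535.0 < 670, so use break Q=670: TC = 36,600×£59.28 + (36,600/670.0)×64.9 + (670.0/2)×0.28×£59.28 = £2,178,753.75.
EOQ at £58.58 = 538.2 < 7600, so use break Q=7600: TC = 36,600×£58.58 + (36,600/7600.0)×64.9 + (7600.0/2)×0.28×£58.58 = £2,206,669.66.
Lowest total cost among the candidates is at Q = 670.0.

TC* ≈ £2,178,754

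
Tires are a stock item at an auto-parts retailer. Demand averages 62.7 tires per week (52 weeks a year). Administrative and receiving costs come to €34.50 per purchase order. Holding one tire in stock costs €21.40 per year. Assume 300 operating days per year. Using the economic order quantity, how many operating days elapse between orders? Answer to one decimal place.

T ≈ 9.4 days

Annual demand D = 62.7 × 52 = 3,260.4.
Q* = √(2DS/H) = √(2 × 3,260.4 × 34.5 / 21.4) ≈ 102.53.
Cycle time = Q*/D × 300 = 102.53 / 3,260.4 × 300 ≈ 9.434 days.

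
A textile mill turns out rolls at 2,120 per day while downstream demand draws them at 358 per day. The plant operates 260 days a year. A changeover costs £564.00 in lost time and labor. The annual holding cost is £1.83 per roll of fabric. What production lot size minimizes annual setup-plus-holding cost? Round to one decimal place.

Annual demand D = 358 × 260 = 93,080.
Production build-up factor (1 − d/p) = 1 − 358/2,120 = 0.8311.
Q* = √(2DS / (H(1 − d/p))) = √(2 × 93,080 × 564 / (1.83 × 0.8311)).
= √(104,994,240 / 1.521) ≈ 8308.491.

Q* ≈ 8,308.5 rolls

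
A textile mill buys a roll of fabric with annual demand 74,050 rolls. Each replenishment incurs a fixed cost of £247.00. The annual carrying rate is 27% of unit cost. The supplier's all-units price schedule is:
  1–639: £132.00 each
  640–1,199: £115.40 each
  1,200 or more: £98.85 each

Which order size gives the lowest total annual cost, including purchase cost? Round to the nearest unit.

Holding cost per unit per year at price C is H = 0.27·C.
For each price level, check whether its EOQ is feasible; otherwise the best quantity at that price is the breakpoint.
Tier 1 (£132.00): EOQ = 1013.1 exceeds tier's upper bound 639, so this tier is dominated.
EOQ at £115.40 = 1083.5 (feasible in tier 2): TC = 74,050×£115.40 + (74,050/1083.5)×247 + (1083.5/2)×0.27×£115.40 = £8,579,130.65.
EOQ at £98.85 = 1170.7 < 1200, so use break Q=1200: TC = 74,050×£98.85 + (74,050/1200.0)×247 + (1200.0/2)×0.27×£98.85 = £7,351,098.16.
Lowest total cost is £7,351,098.16 at Q = 1200.0.

Q* ≈ 1,200 rolls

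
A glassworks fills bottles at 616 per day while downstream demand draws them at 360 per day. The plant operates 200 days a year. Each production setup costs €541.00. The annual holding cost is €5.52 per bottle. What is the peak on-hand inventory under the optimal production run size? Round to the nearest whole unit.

Annual demand D = 360 × 200 = 72,000.
Production build-up factor (1 − d/p) = 1 − 360/616 = 0.4156.
Q* = √(2DS / (H(1 − d/p))) = √(2 × 72,000 × 541 / (5.52 × 0.4156)).
= √(77,904,000 / 2.294) ≈ 5827.479.
Maximum inventory = Q*(1 − d/p) = 5827.479 × 0.4156 ≈ 2421.809.

I_max ≈ 2,422 bottles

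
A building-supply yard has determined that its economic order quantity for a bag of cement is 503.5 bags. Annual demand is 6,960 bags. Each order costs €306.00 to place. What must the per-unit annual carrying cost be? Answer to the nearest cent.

The basic EOQ model gives Q* = √(2DS/H); rearrange for the unknown.
From Q* = √(2DS/H): H = 2DS / Q*² = 2 × 6,960 × 306 / 503.5² = 16.8020.

H ≈ €16.80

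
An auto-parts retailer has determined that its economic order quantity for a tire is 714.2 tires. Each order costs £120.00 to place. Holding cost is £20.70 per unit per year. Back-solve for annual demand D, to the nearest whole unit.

D ≈ 43,995 tires per year

The basic EOQ model gives Q* = √(2DS/H); rearrange for the unknown.
From Q* = √(2DS/H): D = Q*²H / (2S) = 714.2² × 20.7 / (2 × 120) = 43994.541.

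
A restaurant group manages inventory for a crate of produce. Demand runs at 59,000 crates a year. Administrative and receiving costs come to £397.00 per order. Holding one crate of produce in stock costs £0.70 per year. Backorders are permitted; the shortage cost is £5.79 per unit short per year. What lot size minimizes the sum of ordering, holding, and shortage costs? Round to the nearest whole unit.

Q* ≈ 8,661 crates

With planned backorders, Q* = √(2DS/H) · √((H+B)/B).
√(2DS/H) = √(2 × 59,000 × 397 / 0.7) = 8180.639.
√((H+B)/B) = √((0.7+5.79)/5.79) = 1.0587.
Q* ≈ 8661.045.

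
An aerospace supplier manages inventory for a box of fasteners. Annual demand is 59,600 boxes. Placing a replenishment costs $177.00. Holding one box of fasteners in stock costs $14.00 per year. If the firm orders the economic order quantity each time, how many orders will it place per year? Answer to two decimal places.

Q* = √(2DS/H) = √(2 × 59,600 × 177 / 14) ≈ 1227.61.
Orders per year = D / Q* = 59,600 / 1227.61 ≈ 48.550.

N ≈ 48.55 orders per year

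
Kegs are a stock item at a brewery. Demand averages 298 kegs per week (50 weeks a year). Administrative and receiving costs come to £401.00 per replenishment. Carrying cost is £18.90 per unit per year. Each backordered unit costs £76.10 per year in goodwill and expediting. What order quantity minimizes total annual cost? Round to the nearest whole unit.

Annual demand D = 298 × 50 = 14,900.
With planned backorders, Q* = √(2DS/H) · √((H+B)/B).
√(2DS/H) = √(2 × 14,900 × 401 / 18.9) = 795.151.
√((H+B)/B) = √((18.9+76.1)/76.1) = 1.1173.
Q* ≈ 888.421.

Q* ≈ 888 kegs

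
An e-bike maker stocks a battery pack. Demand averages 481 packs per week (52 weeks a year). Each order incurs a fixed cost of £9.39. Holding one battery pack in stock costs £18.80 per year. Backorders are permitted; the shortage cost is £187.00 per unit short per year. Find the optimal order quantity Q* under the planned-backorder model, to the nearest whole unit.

Q* ≈ 166 packs

Annual demand D = 481 × 52 = 25,012.
With planned backorders, Q* = √(2DS/H) · √((H+B)/B).
√(2DS/H) = √(2 × 25,012 × 9.39 / 18.8) = 158.068.
√((H+B)/B) = √((18.8+187)/187) = 1.0491.
Q* ≈ 165.823.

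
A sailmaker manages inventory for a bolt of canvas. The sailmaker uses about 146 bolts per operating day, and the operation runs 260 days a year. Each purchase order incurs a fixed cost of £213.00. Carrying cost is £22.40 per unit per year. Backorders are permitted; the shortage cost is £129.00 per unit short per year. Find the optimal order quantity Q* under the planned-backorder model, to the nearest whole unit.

Q* ≈ 920 bolts

Annual demand D = 146 × 260 = 37,960.
With planned backorders, Q* = √(2DS/H) · √((H+B)/B).
√(2DS/H) = √(2 × 37,960 × 213 / 22.4) = 849.657.
√((H+B)/B) = √((22.4+129)/129) = 1.0833.
Q* ≈ 920.475.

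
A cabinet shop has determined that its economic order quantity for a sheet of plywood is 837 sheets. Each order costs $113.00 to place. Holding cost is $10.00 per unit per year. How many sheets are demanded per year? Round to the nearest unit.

Invert the EOQ relation Q*² = 2DS/H.
From Q* = √(2DS/H): D = Q*²H / (2S) = 837² × 10 / (2 × 113) = 30998.628.

D ≈ 30,999 sheets per year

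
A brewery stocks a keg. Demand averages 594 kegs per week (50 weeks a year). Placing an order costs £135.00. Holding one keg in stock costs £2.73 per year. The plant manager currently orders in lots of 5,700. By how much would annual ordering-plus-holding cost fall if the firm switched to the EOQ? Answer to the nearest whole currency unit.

Annual demand D = 594 × 50 = 29,700.
EOQ = √(2DS/H) = √(2 × 29,700 × 135 / 2.73) ≈ 1713.87.
Cost at Q* = (D/Q*)S + (Q*/2)H = √(2DSH) ≈ £4,678.87.
Cost at Q = 5,700: (29,700/5,700)×135 + (5,700/2)×2.73 = £703.42 + £7,780.50 = £8,483.92.
Excess = £8,483.92 − £4,678.87 = £3,805.05.

Extra cost ≈ £3,805 per year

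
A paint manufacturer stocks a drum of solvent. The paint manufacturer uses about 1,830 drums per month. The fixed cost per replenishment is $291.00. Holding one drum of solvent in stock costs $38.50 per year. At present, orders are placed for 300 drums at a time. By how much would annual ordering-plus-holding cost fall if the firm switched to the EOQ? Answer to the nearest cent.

Annual demand D = 1,830 × 12 = 21,960.
EOQ = √(2DS/H) = √(2 × 21,960 × 291 / 38.5) ≈ 576.17.
Cost at Q* = (D/Q*)S + (Q*/2)H = √(2DSH) ≈ $22,182.37.
Cost at Q = 300: (21,960/300)×291 + (300/2)×38.5 = $21,301.20 + $5,775.00 = $27,076.20.
Excess = $27,076.20 − $22,182.37 = $4,893.83.

Extra cost ≈ $4,893.83 per year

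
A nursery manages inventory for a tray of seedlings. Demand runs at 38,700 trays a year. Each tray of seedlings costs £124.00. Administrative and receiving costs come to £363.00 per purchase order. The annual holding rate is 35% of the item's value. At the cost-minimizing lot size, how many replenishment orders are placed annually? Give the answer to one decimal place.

N ≈ 48.1 orders per year

Holding cost H = 0.35 × £124.00 = £43.4000 per unit per year.
EOQ = √(2DS/H) = √(2 × 38,700 × 363 / 43.4) ≈ 804.60.
Orders per year = D / Q* = 38,700 / 804.60 ≈ 48.099.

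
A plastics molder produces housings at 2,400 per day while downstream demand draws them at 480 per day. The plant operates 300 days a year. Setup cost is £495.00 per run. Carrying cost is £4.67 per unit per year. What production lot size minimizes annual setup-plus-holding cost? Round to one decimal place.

Q* ≈ 6,177.3 housings

Annual demand D = 480 × 300 = 144,000.
Production build-up factor (1 − d/p) = 1 − 480/2,400 = 0.8000.
Q* = √(2DS / (H(1 − d/p))) = √(2 × 144,000 × 495 / (4.67 × 0.8000)).
= √(142,560,000 / 3.736) ≈ 6177.253.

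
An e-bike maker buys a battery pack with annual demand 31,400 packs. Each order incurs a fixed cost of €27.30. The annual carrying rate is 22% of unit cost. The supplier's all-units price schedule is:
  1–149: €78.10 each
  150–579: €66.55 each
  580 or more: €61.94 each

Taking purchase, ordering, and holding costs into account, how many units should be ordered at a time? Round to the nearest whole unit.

Q* ≈ 580 packs

Holding cost per unit per year at price C is H = 0.22·C.
For each price level, check whether its EOQ is feasible; otherwise the best quantity at that price is the breakpoint.
Tier 1 (€78.10): EOQ = 315.9 exceeds tier's upper bound 149, so this tier is dominated.
EOQ at €66.55 = 342.2 (feasible in tier 2): TC = 31,400×€66.55 + (31,400/342.2)×27.3 + (342.2/2)×0.22×€66.55 = €2,094,680.10.
EOQ at €61.94 = 354.7 < 580, so use break Q=580: TC = 31,400×€61.94 + (31,400/580.0)×27.3 + (580.0/2)×0.22×€61.94 = €1,950,345.74.
Lowest total cost is €1,950,345.74 at Q = 580.0.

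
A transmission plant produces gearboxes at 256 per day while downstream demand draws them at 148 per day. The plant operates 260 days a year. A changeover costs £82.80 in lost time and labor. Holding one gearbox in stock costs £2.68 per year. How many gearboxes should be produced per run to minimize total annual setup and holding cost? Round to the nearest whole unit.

Q* ≈ 2,374 gearboxes

Annual demand D = 148 × 260 = 38,480.
Production build-up factor (1 − d/p) = 1 − 148/256 = 0.4219.
Q* = √(2DS / (H(1 − d/p))) = √(2 × 38,480 × 82.8 / (2.68 × 0.4219)).
= √(6,372,288 / 1.1306) ≈ 2374.042.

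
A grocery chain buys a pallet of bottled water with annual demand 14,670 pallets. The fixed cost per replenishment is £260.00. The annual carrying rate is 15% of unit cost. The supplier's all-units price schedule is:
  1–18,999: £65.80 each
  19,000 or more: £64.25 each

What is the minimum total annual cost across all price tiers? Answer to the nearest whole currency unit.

Holding cost per unit per year at price C is H = 0.15·C.
Evaluate total cost at each tier's feasible EOQ or, if the EOQ is below the tier, at the tier's minimum quantity.
EOQ at £65.80 = 879.1 (feasible in tier 1): TC = 14,670×£65.80 + (14,670/879.1)×260 + (879.1/2)×0.15×£65.80 = £973,963.11.
EOQ at £64.25 = 889.7 < 19000, so use break Q=19000: TC = 14,670×£64.25 + (14,670/19000.0)×260 + (19000.0/2)×0.15×£64.25 = £1,034,304.50.
Lowest total cost among the candidates is at Q = 879.1.

TC* ≈ £973,963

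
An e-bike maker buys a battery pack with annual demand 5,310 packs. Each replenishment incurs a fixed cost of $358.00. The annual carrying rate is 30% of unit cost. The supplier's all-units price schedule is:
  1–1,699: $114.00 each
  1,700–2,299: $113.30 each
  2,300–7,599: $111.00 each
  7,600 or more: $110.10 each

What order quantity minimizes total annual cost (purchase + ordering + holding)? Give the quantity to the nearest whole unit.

Q* ≈ 333 packs

Holding cost per unit per year at price C is H = 0.30·C.
Candidates are each tier's EOQ (if it falls in that tier) and each price-break quantity.
EOQ at $114.00 = 333.4 (feasible in tier 1): TC = 5,310×$114.00 + (5,310/333.4)×358 + (333.4/2)×0.30×$114.00 = $616,742.94.
EOQ at $113.30 = 334.4 < 1700, so use break Q=1700: TC = 5,310×$113.30 + (5,310/1700.0)×358 + (1700.0/2)×0.30×$113.30 = $631,632.72.
EOQ at $111.00 = 337.9 < 2300, so use break Q=2300: TC = 5,310×$111.00 + (5,310/2300.0)×358 + (2300.0/2)×0.30×$111.00 = $628,531.51.
EOQ at $110.10 = 339.3 < 7600, so use break Q=7600: TC = 5,310×$110.10 + (5,310/7600.0)×358 + (7600.0/2)×0.30×$110.10 = $710,395.13.
Lowest total cost is $616,742.94 at Q = 333.4.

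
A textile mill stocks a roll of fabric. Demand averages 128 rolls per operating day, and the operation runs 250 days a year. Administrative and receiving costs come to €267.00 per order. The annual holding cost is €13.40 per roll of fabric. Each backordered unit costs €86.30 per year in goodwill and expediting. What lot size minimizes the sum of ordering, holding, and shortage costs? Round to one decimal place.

Q* ≈ 1,213.8 rolls

Annual demand D = 128 × 250 = 32,000.
With planned backorders, Q* = √(2DS/H) · √((H+B)/B).
√(2DS/H) = √(2 × 32,000 × 267 / 13.4) = 1129.258.
√((H+B)/B) = √((13.4+86.3)/86.3) = 1.0748.
Q* ≈ 1213.767.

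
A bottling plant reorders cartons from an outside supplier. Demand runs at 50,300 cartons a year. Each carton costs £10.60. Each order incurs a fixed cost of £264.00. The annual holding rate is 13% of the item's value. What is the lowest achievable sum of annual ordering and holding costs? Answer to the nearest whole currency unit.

Holding cost H = 0.13 × £10.60 = £1.3780 per unit per year.
Q* = √(2DS/H) = √(2 × 50,300 × 264 / 1.378) ≈ 4390.12.
At the optimum the two cost components are equal, so total cost = 2·(Q*/2)H = Q*·H.
Minimum total = √(2DSH) = √(2 × 50,300 × 264 × 1.378) ≈ 6049.585.

TC* ≈ £6,050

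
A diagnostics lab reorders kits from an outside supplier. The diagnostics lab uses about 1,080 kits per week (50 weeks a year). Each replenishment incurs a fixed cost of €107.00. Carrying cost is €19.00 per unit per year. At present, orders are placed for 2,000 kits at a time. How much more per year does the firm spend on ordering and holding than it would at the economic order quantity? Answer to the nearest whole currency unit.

Annual demand D = 1,080 × 50 = 54,000.
EOQ = √(2DS/H) = √(2 × 54,000 × 107 / 19) ≈ 779.88.
Cost at Q* = (D/Q*)S + (Q*/2)H = √(2DSH) ≈ €14,817.69.
Cost at Q = 2,000: (54,000/2,000)×107 + (2,000/2)×19 = €2,889.00 + €19,000.00 = €21,889.00.
Excess = €21,889.00 − €14,817.69 = €7,071.31.

Extra cost ≈ €7,071 per year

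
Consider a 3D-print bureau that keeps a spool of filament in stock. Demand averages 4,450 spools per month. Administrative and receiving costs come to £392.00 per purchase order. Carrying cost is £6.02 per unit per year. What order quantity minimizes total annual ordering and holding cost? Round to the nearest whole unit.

Annual demand D = 4,450 × 12 = 53,400.
EOQ = √(2DS / H) = √(2 × 53,400 × 392 / 6.02).
= √(41,865,600 / 6.02) = √6,954,418.6047 ≈ 2637.123.

Q* ≈ 2,637 spools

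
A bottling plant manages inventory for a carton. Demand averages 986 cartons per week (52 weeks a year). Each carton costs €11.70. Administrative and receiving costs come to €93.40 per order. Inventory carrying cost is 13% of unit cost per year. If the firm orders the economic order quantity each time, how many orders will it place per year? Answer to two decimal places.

N ≈ 20.43 orders per year

Annual demand D = 986 × 52 = 51,272.
Holding cost H = 0.13 × €11.70 = €1.5210 per unit per year.
EOQ = √(2DS/H) = √(2 × 51,272 × 93.4 / 1.521) ≈ 2509.37.
Orders per year = D / Q* = 51,272 / 2509.37 ≈ 20.432.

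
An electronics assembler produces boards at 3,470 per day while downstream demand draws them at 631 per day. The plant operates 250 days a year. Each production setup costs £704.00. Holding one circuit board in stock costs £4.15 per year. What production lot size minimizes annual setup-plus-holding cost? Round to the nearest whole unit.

Q* ≈ 8,088 boards

Annual demand D = 631 × 250 = 157,750.
Production build-up factor (1 − d/p) = 1 − 631/3,470 = 0.8182.
Q* = √(2DS / (H(1 − d/p))) = √(2 × 157,750 × 704 / (4.15 × 0.8182)).
= √(222,112,000 / 3.3953) ≈ 8088.053.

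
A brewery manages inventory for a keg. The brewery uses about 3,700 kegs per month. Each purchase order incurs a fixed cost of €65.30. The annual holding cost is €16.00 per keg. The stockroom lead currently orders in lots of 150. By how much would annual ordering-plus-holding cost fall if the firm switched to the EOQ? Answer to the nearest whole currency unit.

Annual demand D = 3,700 × 12 = 44,400.
EOQ = √(2DS/H) = √(2 × 44,400 × 65.3 / 16) ≈ 602.01.
Cost at Q* = (D/Q*)S + (Q*/2)H = √(2DSH) ≈ €9,632.15.
Cost at Q = 150: (44,400/150)×65.3 + (150/2)×16 = €19,328.80 + €1,200.00 = €20,528.80.
Excess = €20,528.80 − €9,632.15 = €10,896.65.

Extra cost ≈ €10,897 per year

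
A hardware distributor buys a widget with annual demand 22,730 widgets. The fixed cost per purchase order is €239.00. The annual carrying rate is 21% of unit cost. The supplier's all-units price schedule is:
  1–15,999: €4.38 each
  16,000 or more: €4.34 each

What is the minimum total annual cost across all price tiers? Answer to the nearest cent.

TC* ≈ €102,718.66

Holding cost per unit per year at price C is H = 0.21·C.
Evaluate total cost at each tier's feasible EOQ or, if the EOQ is below the tier, at the tier's minimum quantity.
EOQ at €4.38 = 3436.9 (feasible in tier 1): TC = 22,730×€4.38 + (22,730/3436.9)×239 + (3436.9/2)×0.21×€4.38 = €102,718.66.
EOQ at €4.34 = 3452.7 < 16000, so use break Q=16000: TC = 22,730×€4.34 + (22,730/16000.0)×239 + (16000.0/2)×0.21×€4.34 = €106,278.93.
Lowest total cost among the candidates is at Q = 3436.9.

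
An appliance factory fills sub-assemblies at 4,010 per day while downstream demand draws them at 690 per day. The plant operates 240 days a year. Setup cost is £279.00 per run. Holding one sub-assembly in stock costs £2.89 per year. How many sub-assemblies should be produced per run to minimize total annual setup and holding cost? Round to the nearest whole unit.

Q* ≈ 6,214 sub-assemblies

Annual demand D = 690 × 240 = 165,600.
Production build-up factor (1 − d/p) = 1 − 690/4,010 = 0.8279.
Q* = √(2DS / (H(1 − d/p))) = √(2 × 165,600 × 279 / (2.89 × 0.8279)).
= √(92,404,800 / 2.3927) ≈ 6214.433.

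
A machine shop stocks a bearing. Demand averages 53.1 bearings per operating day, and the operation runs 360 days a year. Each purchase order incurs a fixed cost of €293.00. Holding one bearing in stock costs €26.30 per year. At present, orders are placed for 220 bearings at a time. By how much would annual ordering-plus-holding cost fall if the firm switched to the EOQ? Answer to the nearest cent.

Annual demand D = 53.1 × 360 = 19,116.
EOQ = √(2DS/H) = √(2 × 19,116 × 293 / 26.3) ≈ 652.63.
Cost at Q* = (D/Q*)S + (Q*/2)H = √(2DSH) ≈ €17,164.26.
Cost at Q = 220: (19,116/220)×293 + (220/2)×26.3 = €25,459.04 + €2,893.00 = €28,352.04.
Excess = €28,352.04 − €17,164.26 = €11,187.77.

Extra cost ≈ €11,187.77 per year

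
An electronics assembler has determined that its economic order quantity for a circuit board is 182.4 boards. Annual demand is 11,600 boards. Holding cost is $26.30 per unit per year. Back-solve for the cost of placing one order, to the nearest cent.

The basic EOQ model gives Q* = √(2DS/H); rearrange for the unknown.
From Q* = √(2DS/H): S = Q*²H / (2D) = 182.4² × 26.3 / (2 × 11,600) = 37.7153.

S ≈ $37.72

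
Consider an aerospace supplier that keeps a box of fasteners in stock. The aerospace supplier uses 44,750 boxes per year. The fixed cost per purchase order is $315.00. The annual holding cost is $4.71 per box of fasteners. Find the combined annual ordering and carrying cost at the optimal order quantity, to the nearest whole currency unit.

TC* ≈ $11,523

Q* = √(2DS/H) = √(2 × 44,750 × 315 / 4.71) ≈ 2446.56.
At Q*, ordering cost (D/Q*)S equals holding cost (Q*/2)H, each = √(DSH/2).
Minimum total = √(2DSH) = √(2 × 44,750 × 315 × 4.71) ≈ 11523.310.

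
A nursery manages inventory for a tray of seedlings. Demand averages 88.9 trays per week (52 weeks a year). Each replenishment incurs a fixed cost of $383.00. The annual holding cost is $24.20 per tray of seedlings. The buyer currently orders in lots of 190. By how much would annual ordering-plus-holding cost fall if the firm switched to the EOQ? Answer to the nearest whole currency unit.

Annual demand D = 88.9 × 52 = 4,622.8.
EOQ = √(2DS/H) = √(2 × 4,622.8 × 383 / 24.2) ≈ 382.52.
Cost at Q* = (D/Q*)S + (Q*/2)H = √(2DSH) ≈ $9,257.09.
Cost at Q = 190: (4,622.8/190)×383 + (190/2)×24.2 = $9,318.59 + $2,299.00 = $11,617.59.
Excess = $11,617.59 − $9,257.09 = $2,360.50.

Extra cost ≈ $2,360 per year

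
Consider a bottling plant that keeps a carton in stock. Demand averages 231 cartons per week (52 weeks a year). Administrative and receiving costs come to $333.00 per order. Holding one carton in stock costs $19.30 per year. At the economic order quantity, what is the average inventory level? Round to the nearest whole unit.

Average inventory ≈ 322 cartons

Annual demand D = 231 × 52 = 12,012.
Q* = √(2DS/H) = √(2 × 12,012 × 333 / 19.3) ≈ 643.82.
Average inventory = Q*/2 ≈ 643.82 / 2 = 321.911.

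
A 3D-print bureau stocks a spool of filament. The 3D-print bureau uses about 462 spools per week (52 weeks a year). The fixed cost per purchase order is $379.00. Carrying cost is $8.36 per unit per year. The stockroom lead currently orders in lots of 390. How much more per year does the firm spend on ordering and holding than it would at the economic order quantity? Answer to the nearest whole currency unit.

Extra cost ≈ $12,638 per year

Annual demand D = 462 × 52 = 24,024.
EOQ = √(2DS/H) = √(2 × 24,024 × 379 / 8.36) ≈ 1475.89.
Cost at Q* = (D/Q*)S + (Q*/2)H = √(2DSH) ≈ $12,338.44.
Cost at Q = 390: (24,024/390)×379 + (390/2)×8.36 = $23,346.40 + $1,630.20 = $24,976.60.
Excess = $24,976.60 − $12,338.44 = $12,638.16.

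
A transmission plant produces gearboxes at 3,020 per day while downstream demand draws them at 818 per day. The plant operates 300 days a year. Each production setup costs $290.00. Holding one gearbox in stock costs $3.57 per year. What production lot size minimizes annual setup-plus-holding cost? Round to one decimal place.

Q* ≈ 7,394.6 gearboxes

Annual demand D = 818 × 300 = 245,400.
Production build-up factor (1 − d/p) = 1 − 818/3,020 = 0.7291.
Q* = √(2DS / (H(1 − d/p))) = √(2 × 245,400 × 290 / (3.57 × 0.7291)).
= √(142,332,000 / 2.603) ≈ 7394.554.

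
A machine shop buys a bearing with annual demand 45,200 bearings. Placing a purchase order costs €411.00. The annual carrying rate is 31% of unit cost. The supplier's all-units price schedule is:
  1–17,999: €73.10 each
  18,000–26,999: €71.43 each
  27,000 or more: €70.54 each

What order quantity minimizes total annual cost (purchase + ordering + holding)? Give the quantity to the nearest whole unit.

Q* ≈ 1,280 bearings

Holding cost per unit per year at price C is H = 0.31·C.
Candidates are each tier's EOQ (if it falls in that tier) and each price-break quantity.
EOQ at €73.10 = 1280.5 (feasible in tier 1): TC = 45,200×€73.10 + (45,200/1280.5)×411 + (1280.5/2)×0.31×€73.10 = €3,333,136.48.
EOQ at €71.43 = 1295.3 < 18000, so use break Q=18000: TC = 45,200×€71.43 + (45,200/18000.0)×411 + (18000.0/2)×0.31×€71.43 = €3,428,957.77.
EOQ at €70.54 = 1303.5 < 27000, so use break Q=27000: TC = 45,200×€70.54 + (45,200/27000.0)×411 + (27000.0/2)×0.31×€70.54 = €3,484,305.94.
Lowest total cost is €3,333,136.48 at Q = 1280.5.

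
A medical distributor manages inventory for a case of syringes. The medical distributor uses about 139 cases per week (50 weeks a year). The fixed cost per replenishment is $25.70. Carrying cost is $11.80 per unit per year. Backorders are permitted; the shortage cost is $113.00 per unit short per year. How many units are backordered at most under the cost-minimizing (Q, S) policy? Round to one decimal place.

Annual demand D = 139 × 50 = 6,950.
With planned backorders, Q* = √(2DS/H) · √((H+B)/B).
√(2DS/H) = √(2 × 6,950 × 25.7 / 11.8) = 173.993.
√((H+B)/B) = √((11.8+113)/113) = 1.0509.
Q* ≈ 182.853.
S* = Q* · H/(H+B) = 182.853 × 11.8/124.8 ≈ 17.289.

S* ≈ 17.3 cases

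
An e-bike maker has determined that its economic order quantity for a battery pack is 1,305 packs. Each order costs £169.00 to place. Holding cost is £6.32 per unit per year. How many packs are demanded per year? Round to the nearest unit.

D ≈ 31,844 packs per year

The basic EOQ model gives Q* = √(2DS/H); rearrange for the unknown.
From Q* = √(2DS/H): D = Q*²H / (2S) = 1,305² × 6.32 / (2 × 169) = 31843.544.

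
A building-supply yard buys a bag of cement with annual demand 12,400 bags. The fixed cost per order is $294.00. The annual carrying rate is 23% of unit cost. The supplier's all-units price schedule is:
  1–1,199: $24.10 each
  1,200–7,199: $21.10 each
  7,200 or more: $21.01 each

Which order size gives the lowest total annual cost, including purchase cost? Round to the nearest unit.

Holding cost per unit per year at price C is H = 0.23·C.
For each price level, check whether its EOQ is feasible; otherwise the best quantity at that price is the breakpoint.
EOQ at $24.10 = 1146.9 (feasible in tier 1): TC = 12,400×$24.10 + (12,400/1146.9)×294 + (1146.9/2)×0.23×$24.10 = $305,197.29.
EOQ at $21.10 = 1225.7 (feasible in tier 2): TC = 12,400×$21.10 + (12,400/1225.7)×294 + (1225.7/2)×0.23×$21.10 = $267,588.46.
EOQ at $21.01 = 1228.4 < 7200, so use break Q=7200: TC = 12,400×$21.01 + (12,400/7200.0)×294 + (7200.0/2)×0.23×$21.01 = $278,426.61.
Lowest total cost is $267,588.46 at Q = 1225.7.

Q* ≈ 1,226 bags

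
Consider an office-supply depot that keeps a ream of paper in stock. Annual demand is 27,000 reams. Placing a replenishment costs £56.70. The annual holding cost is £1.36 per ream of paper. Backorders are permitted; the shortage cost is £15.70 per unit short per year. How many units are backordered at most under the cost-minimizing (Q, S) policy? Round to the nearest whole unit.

With planned backorders, Q* = √(2DS/H) · √((H+B)/B).
√(2DS/H) = √(2 × 27,000 × 56.7 / 1.36) = 1500.441.
√((H+B)/B) = √((1.36+15.7)/15.7) = 1.0424.
Q* ≈ 1564.079.
S* = Q* · H/(H+B) = 1564.079 × 1.36/17.06 ≈ 124.686.

S* ≈ 125 reams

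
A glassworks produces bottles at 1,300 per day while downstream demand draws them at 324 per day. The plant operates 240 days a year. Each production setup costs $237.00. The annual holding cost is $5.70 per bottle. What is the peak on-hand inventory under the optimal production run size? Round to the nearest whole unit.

I_max ≈ 2,203 bottles

Annual demand D = 324 × 240 = 77,760.
Production build-up factor (1 − d/p) = 1 − 324/1,300 = 0.7508.
Q* = √(2DS / (H(1 − d/p))) = √(2 × 77,760 × 237 / (5.7 × 0.7508)).
= √(36,858,240 / 4.2794) ≈ 2934.787.
Maximum inventory = Q*(1 − d/p) = 2934.787 × 0.7508 ≈ 2203.348.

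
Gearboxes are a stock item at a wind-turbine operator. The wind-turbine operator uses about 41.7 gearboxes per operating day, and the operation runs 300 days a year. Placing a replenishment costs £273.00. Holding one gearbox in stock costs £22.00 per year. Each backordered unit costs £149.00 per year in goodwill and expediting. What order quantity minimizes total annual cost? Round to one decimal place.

Annual demand D = 41.7 × 300 = 12,510.
With planned backorders, Q* = √(2DS/H) · √((H+B)/B).
√(2DS/H) = √(2 × 12,510 × 273 / 22) = 557.203.
√((H+B)/B) = √((22+149)/149) = 1.0713.
Q* ≈ 596.923.

Q* ≈ 596.9 gearboxes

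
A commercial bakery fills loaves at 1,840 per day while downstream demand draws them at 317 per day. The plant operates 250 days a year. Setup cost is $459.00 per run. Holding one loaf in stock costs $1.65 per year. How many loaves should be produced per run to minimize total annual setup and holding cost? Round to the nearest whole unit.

Annual demand D = 317 × 250 = 79,250.
Production build-up factor (1 − d/p) = 1 − 317/1,840 = 0.8277.
Q* = √(2DS / (H(1 − d/p))) = √(2 × 79,250 × 459 / (1.65 × 0.8277)).
= √(72,751,500 / 1.3657) ≈ 7298.573.

Q* ≈ 7,299 loaves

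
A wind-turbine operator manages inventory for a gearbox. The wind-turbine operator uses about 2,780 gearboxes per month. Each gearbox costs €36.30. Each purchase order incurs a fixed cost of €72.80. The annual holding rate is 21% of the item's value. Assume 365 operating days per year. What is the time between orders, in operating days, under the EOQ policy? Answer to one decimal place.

T ≈ 8.7 days

Annual demand D = 2,780 × 12 = 33,360.
Holding cost H = 0.21 × €36.30 = €7.6230 per unit per year.
Q* = √(2DS/H) = √(2 × 33,360 × 72.8 / 7.623) ≈ 798.23.
Cycle time = Q*/D × 365 = 798.23 / 33,360 × 365 ≈ 8.734 days.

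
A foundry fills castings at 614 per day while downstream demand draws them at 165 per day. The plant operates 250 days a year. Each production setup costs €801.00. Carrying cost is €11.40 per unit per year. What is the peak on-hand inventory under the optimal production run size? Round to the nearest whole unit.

Annual demand D = 165 × 250 = 41,250.
Production build-up factor (1 − d/p) = 1 − 165/614 = 0.7313.
Q* = √(2DS / (H(1 − d/p))) = √(2 × 41,250 × 801 / (11.4 × 0.7313)).
= √(66,082,500 / 8.3365) ≈ 2815.476.
Maximum inventory = Q*(1 − d/p) = 2815.476 × 0.7313 ≈ 2058.874.

I_max ≈ 2,059 castings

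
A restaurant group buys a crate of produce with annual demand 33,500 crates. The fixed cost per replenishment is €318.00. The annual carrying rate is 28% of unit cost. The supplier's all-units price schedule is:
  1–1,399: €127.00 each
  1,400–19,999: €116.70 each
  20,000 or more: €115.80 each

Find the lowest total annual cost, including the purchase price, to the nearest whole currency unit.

TC* ≈ €3,939,932

Holding cost per unit per year at price C is H = 0.28·C.
Evaluate total cost at each tier's feasible EOQ or, if the EOQ is below the tier, at the tier's minimum quantity.
EOQ at €127.00 = 774.1 (feasible in tier 1): TC = 33,500×€127.00 + (33,500/774.1)×318 + (774.1/2)×0.28×€127.00 = €4,282,025.29.
EOQ at €116.70 = 807.5 < 1400, so use break Q=1400: TC = 33,500×€116.70 + (33,500/1400.0)×318 + (1400.0/2)×0.28×€116.70 = €3,939,932.49.
EOQ at €115.80 = 810.6 < 20000, so use break Q=20000: TC = 33,500×€115.80 + (33,500/20000.0)×318 + (20000.0/2)×0.28×€115.80 = €4,204,072.65.
Lowest total cost among the candidates is at Q = 1400.0.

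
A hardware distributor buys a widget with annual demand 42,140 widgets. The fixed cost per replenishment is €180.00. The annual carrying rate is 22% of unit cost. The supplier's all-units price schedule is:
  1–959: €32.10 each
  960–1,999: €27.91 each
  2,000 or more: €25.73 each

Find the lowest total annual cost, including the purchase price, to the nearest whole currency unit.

TC* ≈ €1,093,715

Holding cost per unit per year at price C is H = 0.22·C.
Candidates are each tier's EOQ (if it falls in that tier) and each price-break quantity.
Tier 1 (€32.10): EOQ = 1465.7 exceeds tier's upper bound 959, so this tier is dominated.
EOQ at €27.91 = 1571.8 (feasible in tier 2): TC = 42,140×€27.91 + (42,140/1571.8)×180 + (1571.8/2)×0.22×€27.91 = €1,185,778.79.
EOQ at €25.73 = 1637.1 < 2000, so use break Q=2000: TC = 42,140×€25.73 + (42,140/2000.0)×180 + (2000.0/2)×0.22×€25.73 = €1,093,715.40.
Lowest total cost among the candidates is at Q = 2000.0.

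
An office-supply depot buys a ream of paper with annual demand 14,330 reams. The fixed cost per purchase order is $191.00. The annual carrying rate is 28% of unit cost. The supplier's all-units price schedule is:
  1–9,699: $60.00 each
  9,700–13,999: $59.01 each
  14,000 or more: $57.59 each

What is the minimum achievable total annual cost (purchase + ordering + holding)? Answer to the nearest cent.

Holding cost per unit per year at price C is H = 0.28·C.
For each price level, check whether its EOQ is feasible; otherwise the best quantity at that price is the breakpoint.
EOQ at $60.00 = 570.8 (feasible in tier 1): TC = 14,330×$60.00 + (14,330/570.8)×191 + (570.8/2)×0.28×$60.00 = $869,389.80.
EOQ at $59.01 = 575.6 < 9700, so use break Q=9700: TC = 14,330×$59.01 + (14,330/9700.0)×191 + (9700.0/2)×0.28×$59.01 = $926,031.05.
EOQ at $57.59 = 582.6 < 14000, so use break Q=14000: TC = 14,330×$57.59 + (14,330/14000.0)×191 + (14000.0/2)×0.28×$57.59 = $938,336.60.
Lowest total cost among the candidates is at Q = 570.8.

TC* ≈ $869,389.80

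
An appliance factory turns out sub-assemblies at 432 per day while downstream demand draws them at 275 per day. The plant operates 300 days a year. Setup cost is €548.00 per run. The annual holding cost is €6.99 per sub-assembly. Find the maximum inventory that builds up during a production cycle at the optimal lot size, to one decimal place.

Annual demand D = 275 × 300 = 82,500.
Production build-up factor (1 − d/p) = 1 − 275/432 = 0.3634.
Q* = √(2DS / (H(1 − d/p))) = √(2 × 82,500 × 548 / (6.99 × 0.3634)).
= √(90,420,000 / 2.5403) ≈ 5966.034.
Maximum inventory = Q*(1 − d/p) = 5966.034 × 0.3634 ≈ 2168.211.

I_max ≈ 2,168.2 sub-assemblies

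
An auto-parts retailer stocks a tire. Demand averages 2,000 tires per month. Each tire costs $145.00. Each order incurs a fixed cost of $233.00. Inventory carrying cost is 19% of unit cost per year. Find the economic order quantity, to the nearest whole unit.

Q* ≈ 637 tires

Annual demand D = 2,000 × 12 = 24,000.
Holding cost H = 0.19 × $145.00 = $27.5500 per unit per year.
EOQ = √(2DS / H) = √(2 × 24,000 × 233 / 27.55).
= √(11,184,000 / 27.55) = √405,952.8131 ≈ 637.144.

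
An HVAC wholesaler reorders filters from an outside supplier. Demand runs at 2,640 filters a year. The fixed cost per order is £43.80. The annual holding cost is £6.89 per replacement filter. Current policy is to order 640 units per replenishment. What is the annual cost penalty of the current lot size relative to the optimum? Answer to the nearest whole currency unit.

EOQ = √(2DS/H) = √(2 × 2,640 × 43.8 / 6.89) ≈ 183.21.
Cost at Q* = (D/Q*)S + (Q*/2)H = √(2DSH) ≈ £1,262.30.
Cost at Q = 640: (2,640/640)×43.8 + (640/2)×6.89 = £180.67 + £2,204.80 = £2,385.47.
Excess = £2,385.47 − £1,262.30 = £1,123.17.

Extra cost ≈ £1,123 per year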